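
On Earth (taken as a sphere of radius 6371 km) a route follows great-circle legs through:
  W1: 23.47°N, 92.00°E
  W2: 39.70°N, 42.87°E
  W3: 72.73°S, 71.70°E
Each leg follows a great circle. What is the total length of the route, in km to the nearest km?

17619 km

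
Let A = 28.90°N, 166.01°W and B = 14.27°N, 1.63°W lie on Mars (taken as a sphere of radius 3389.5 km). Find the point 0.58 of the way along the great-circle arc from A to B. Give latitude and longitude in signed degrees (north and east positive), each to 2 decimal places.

The central angle between A and B is δ = 2.3434 rad.
With f = 0.58, the slerp weights are sin((1−f)δ)/sin δ = 1.1630 and sin(fδ)/sin δ = 1.3653.
Weighted sum of the unit vectors: (1.1630)·(-0.8495,-0.2116,0.4833) + (1.3653)·(0.9688,-0.0276,0.2465) = (0.3346, -0.2838, 0.8986).
Converting back: φ = atan2(z, √(x²+y²)) = 63.97°, λ = atan2(y, x) = -40.30°.

63.97°, -40.30°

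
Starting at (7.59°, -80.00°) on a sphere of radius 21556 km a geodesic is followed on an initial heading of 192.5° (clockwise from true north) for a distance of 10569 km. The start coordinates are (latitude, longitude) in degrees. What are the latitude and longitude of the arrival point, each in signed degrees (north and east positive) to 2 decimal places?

Angular distance δ = d/R = 10569/21556 = 0.49030 rad; initial bearing θ = 3.3598 rad.
sin φ₂ = sin φ₁ cos δ + cos φ₁ sin δ cos θ = (0.1321)(0.8822) + (0.9912)(0.4709)(-0.9763) = -0.3392, so φ₂ = -19.83°.
Δλ = atan2(sin θ sin δ cos φ₁, cos δ − sin φ₁ sin φ₂) = atan2(-0.1010, 0.9270) = -6.220°.
λ₂ = -80.000° − 6.220° = -86.22°.

-19.83°, -86.22°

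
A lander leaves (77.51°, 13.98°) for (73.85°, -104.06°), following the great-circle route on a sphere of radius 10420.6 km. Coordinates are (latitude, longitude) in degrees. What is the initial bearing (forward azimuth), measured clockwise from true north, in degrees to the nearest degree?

Δλ = -118.040° = -2.0602 rad.
y = sin Δλ · cos φ₂ = (-0.8826)(0.2782) = -0.2455
x = cos φ₁ sin φ₂ − sin φ₁ cos φ₂ cos Δλ = (0.2163)(0.9605) − (0.9763)(0.2782)(-0.4701) = 0.3354
θ = atan2(y, x) = -36.20°; adding 360° gives 324°.

324°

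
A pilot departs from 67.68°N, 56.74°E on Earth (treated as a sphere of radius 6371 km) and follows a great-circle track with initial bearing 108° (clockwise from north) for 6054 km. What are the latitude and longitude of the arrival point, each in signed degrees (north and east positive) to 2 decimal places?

26.26°, 116.37°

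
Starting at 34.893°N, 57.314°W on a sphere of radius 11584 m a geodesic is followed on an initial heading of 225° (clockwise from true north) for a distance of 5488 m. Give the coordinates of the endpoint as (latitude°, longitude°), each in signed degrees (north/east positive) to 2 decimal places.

14.15°, -76.75°

Angular distance δ = d/R = 5488/11584 = 0.47376 rad; initial bearing θ = 3.9270 rad.
sin φ₂ = sin φ₁ cos δ + cos φ₁ sin δ cos θ = (0.5720)(0.8899) + (0.8202)(0.4562)(-0.7071) = 0.2444, so φ₂ = 14.15°.
Δλ = atan2(sin θ sin δ cos φ₁, cos δ − sin φ₁ sin φ₂) = atan2(-0.2646, 0.7500) = -19.433°.
λ₂ = -57.314° − 19.433° = -76.75°.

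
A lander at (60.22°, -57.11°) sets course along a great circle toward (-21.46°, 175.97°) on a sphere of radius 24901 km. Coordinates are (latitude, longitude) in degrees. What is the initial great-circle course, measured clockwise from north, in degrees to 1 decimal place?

With φ₁ = 1.0510, φ₂ = -0.3745, Δλ = -2.2152 rad, the forward-azimuth formula gives
θ = atan2( sin Δλ cos φ₂ , cos φ₁ sin φ₂ − sin φ₁ cos φ₂ cos Δλ ) = atan2(-0.7440, 0.3035) = -67.81°.
Adding 360° brings this into [0°, 360°): 292.2°.

292.2°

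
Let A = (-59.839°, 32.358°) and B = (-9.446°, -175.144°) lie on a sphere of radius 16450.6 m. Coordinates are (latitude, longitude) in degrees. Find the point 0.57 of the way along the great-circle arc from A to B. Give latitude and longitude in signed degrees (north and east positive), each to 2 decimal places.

-53.49°, 167.73°

Central angle δ = 1.8731 rad. Interpolating on the sphere with fraction f = 0.57:
P = [sin((1−f)δ)·A + sin(fδ)·B] / sin δ = 0.7554·A + 0.9177·B in Cartesian coordinates,
giving P = (-0.5814, 0.1265, -0.8037), i.e. latitude -53.49°, longitude 167.73°.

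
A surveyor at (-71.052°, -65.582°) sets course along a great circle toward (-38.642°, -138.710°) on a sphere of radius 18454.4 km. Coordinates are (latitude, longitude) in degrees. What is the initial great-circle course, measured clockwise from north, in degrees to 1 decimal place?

Δλ = -73.128° = -1.2763 rad.
y = sin Δλ · cos φ₂ = (-0.9570)(0.7811) = -0.7474
x = cos φ₁ sin φ₂ − sin φ₁ cos φ₂ cos Δλ = (0.3247)(-0.6245) − (-0.9458)(0.7811)(0.2902) = 0.0116
θ = atan2(y, x) = -89.11°; adding 360° gives 270.9°.

270.9°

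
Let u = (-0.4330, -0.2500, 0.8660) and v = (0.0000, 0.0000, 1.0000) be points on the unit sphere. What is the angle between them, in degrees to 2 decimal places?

30.00°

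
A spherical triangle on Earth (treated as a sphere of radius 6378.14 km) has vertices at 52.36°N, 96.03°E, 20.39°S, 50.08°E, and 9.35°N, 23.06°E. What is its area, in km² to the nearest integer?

Side lengths (central angles): a = 0.6961, b = 1.2607, c = 1.4484 rad; semiperimeter s = 1.7026.
By l'Huilier's theorem, tan(E/4) = √[tan(s/2) tan((s−a)/2) tan((s−b)/2) tan((s−c)/2)], giving spherical excess E = 0.5340 rad.
Area = E·R² = 0.5340 × (6378.14)² ≈ 21724237 km².

21724237 km²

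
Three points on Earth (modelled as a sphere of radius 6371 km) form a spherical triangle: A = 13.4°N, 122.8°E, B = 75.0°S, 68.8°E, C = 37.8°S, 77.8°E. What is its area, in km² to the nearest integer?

14872748 km²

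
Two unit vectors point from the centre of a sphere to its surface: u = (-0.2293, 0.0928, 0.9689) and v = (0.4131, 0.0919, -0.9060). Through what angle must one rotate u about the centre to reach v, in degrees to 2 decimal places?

164.59°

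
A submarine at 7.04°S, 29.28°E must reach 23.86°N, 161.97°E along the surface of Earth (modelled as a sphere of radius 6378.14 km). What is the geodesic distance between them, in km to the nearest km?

14659 km

With latitudes φ₁ = -7.040°, φ₂ = 23.860° and longitude difference Δλ = 132.690°:
cos c = sin φ₁ sin φ₂ + cos φ₁ cos φ₂ cos Δλ = (-0.1226)(0.4045) + (0.9925)(0.9145)(-0.6780) = -0.66499,
so c = arccos(-0.66499) = 2.29827 rad.
Distance = R·c = 6378.14 × 2.2983 ≈ 14659 km.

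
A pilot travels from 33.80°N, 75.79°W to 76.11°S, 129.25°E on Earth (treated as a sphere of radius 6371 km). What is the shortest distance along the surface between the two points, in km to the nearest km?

Let φ₁ = 0.5899 rad, φ₂ = -1.3284 rad, and Δλ = -2.7046 rad.
cos c = sin φ₁ sin φ₂ + cos φ₁ cos φ₂ cos Δλ = (0.5563)(-0.9708) + (0.8310)(0.2401)(-0.9060) = -0.72076,
so c = arccos(-0.72076) = 2.37570 rad.
Distance = R·c = 6371 × 2.3757 ≈ 15136 km.

15136 km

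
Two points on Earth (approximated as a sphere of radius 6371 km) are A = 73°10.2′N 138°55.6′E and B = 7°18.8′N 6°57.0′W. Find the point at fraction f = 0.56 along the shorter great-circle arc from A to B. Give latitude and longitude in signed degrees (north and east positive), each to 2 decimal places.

Central angle δ = 1.6869 rad. Interpolating on the sphere with fraction f = 0.56:
P = [sin((1−f)δ)·A + sin(fδ)·B] / sin δ = 0.6805·A + 0.8158·B in Cartesian coordinates,
giving P = (0.6547, 0.0315, 0.7552), i.e. latitude 49.05°, longitude 2.76°.

49.05°, 2.76°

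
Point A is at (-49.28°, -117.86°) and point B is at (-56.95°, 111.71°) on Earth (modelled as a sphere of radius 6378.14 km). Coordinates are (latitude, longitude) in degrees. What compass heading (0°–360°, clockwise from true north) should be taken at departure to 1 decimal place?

207.0°

Δλ = -130.430° = -2.2764 rad.
y = sin Δλ · cos φ₂ = (-0.7612)(0.5454) = -0.4151
x = cos φ₁ sin φ₂ − sin φ₁ cos φ₂ cos Δλ = (0.6524)(-0.8382) − (-0.7579)(0.5454)(-0.6485) = -0.8149
θ = atan2(y, x) = -153.00°; adding 360° gives 207.0°.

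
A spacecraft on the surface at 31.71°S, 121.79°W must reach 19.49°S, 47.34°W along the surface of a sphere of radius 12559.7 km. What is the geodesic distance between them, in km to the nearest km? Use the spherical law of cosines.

14692 km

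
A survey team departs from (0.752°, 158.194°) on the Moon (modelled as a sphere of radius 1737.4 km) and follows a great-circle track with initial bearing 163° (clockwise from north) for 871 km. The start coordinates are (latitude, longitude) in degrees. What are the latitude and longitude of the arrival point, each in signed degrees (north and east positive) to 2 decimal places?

-26.62°, 167.24°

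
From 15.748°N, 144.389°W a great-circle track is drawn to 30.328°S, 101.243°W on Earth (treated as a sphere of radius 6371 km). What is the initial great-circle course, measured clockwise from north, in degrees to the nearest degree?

With φ₁ = 0.2749, φ₂ = -0.5293, Δλ = 0.7530 rad, the forward-azimuth formula gives
θ = atan2( sin Δλ cos φ₂ , cos φ₁ sin φ₂ − sin φ₁ cos φ₂ cos Δλ ) = atan2(0.5903, -0.6569) = 138.06°.
So the initial bearing is 138°.

138°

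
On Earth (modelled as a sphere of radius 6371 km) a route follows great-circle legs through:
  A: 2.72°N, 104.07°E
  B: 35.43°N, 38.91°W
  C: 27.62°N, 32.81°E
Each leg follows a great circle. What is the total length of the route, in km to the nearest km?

Leg A→B: central angle 2.2425 rad, distance 14287.1 km.
Leg B→C: central angle 1.0527 rad, distance 6706.9 km.
Total: 14287.1 + 6706.9 ≈ 20994 km.

20994 km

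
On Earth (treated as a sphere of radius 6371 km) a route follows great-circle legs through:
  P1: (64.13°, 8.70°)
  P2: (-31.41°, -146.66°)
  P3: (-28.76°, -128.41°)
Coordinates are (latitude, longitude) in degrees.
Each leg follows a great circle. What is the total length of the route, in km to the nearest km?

17773 km

Leg P1→P2: central angle 2.5106 rad, distance 15994.7 km.
Leg P2→P3: central angle 0.2791 rad, distance 1778.3 km.
Total: 15994.7 + 1778.3 ≈ 17773 km.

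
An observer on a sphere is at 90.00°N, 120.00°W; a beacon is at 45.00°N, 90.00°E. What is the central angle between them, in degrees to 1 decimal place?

In radians: φ₁ = 1.5708, φ₂ = 0.7854, Δλ = -150.000° = -2.6180 rad.
Haversine: a = sin²(Δφ/2) + cos φ₁ cos φ₂ sin²(Δλ/2) = 0.1464 + (0.0000)(0.7071)(0.9330) = 0.14645.
Central angle c = 2·arcsin(√a) = 0.78540 rad.
So the angular separation is 45.0°.

45.0°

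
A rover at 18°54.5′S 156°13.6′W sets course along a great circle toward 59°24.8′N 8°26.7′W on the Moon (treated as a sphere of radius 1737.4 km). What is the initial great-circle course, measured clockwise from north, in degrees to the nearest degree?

22°

With φ₁ = -0.3300, φ₂ = 1.0370, Δλ = 2.5793 rad, the forward-azimuth formula gives
θ = atan2( sin Δλ cos φ₂ , cos φ₁ sin φ₂ − sin φ₁ cos φ₂ cos Δλ ) = atan2(0.2713, 0.6749) = 21.90°.
So the initial bearing is 22°.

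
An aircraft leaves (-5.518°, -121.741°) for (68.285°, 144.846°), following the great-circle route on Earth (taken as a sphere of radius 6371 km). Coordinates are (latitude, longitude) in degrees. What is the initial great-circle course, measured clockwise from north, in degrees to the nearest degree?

338°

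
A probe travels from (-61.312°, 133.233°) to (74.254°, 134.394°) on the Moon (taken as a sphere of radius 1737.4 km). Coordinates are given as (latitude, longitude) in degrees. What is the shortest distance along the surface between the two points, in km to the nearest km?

4111 km

In radians: φ₁ = -1.0701, φ₂ = 1.2960, Δλ = 1.161° = 0.0203 rad.
cos c = sin φ₁ sin φ₂ + cos φ₁ cos φ₂ cos Δλ = (-0.8772)(0.9625) + (0.4800)(0.2714)(0.9998) = -0.71408,
so c = arccos(-0.71408) = 2.36611 rad.
Distance = R·c = 1737.4 × 2.3661 ≈ 4111 km.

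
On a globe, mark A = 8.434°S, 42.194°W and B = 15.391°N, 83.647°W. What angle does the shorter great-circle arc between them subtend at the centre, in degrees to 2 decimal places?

47.48°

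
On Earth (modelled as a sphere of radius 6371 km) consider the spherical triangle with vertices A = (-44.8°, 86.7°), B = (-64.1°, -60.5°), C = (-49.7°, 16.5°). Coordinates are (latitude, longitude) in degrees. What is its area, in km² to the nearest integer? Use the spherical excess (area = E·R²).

12987114 km²

Side lengths (central angles): a = 0.7233, b = 0.8053, c = 1.1882 rad; semiperimeter s = 1.3584.
By l'Huilier's theorem, tan(E/4) = √[tan(s/2) tan((s−a)/2) tan((s−b)/2) tan((s−c)/2)], giving spherical excess E = 0.3200 rad.
Area = E·R² = 0.3200 × (6371)² ≈ 12987114 km².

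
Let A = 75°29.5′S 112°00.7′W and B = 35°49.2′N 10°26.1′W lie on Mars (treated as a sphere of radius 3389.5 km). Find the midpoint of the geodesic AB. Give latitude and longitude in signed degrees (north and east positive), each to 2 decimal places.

Central angle δ = 2.2235 rad. Interpolating on the sphere with fraction f = 0.5:
P = [sin((1−f)δ)·A + sin(fδ)·B] / sin δ = 1.1284·A + 1.1284·B in Cartesian coordinates,
giving P = (0.7939, -0.4278, -0.4320), i.e. latitude -25.60°, longitude -28.32°.

-25.60°, -28.32°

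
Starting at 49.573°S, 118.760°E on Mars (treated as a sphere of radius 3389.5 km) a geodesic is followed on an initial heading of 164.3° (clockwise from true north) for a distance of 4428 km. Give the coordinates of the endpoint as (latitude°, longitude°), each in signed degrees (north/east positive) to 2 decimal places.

Angular distance δ = d/R = 4428/3389.5 = 1.30639 rad; initial bearing θ = 2.8676 rad.
sin φ₂ = sin φ₁ cos δ + cos φ₁ sin δ cos θ = (-0.7612)(0.2613) + (0.6485)(0.9652)(-0.9627) = -0.8015, so φ₂ = -53.28°.
Δλ = atan2(sin θ sin δ cos φ₁, cos δ − sin φ₁ sin φ₂) = atan2(0.1694, -0.3488) = 154.099°.
λ₂ = 118.760° + 154.099° = 272.86° → -87.14° after wrapping to (−180°, 180°].

-53.28°, -87.14°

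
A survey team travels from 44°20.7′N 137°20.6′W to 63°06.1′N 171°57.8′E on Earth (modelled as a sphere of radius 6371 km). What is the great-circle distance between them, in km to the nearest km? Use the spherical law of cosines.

In radians: φ₁ = 0.7740, φ₂ = 1.1013, Δλ = -50.693° = -0.8848 rad.
cos c = sin φ₁ sin φ₂ + cos φ₁ cos φ₂ cos Δλ = (0.6990)(0.8918) + (0.7151)(0.4524)(0.6335) = 0.82831,
so c = arccos(0.82831) = 0.59472 rad.
Distance = R·c = 6371 × 0.5947 ≈ 3789 km.

3789 km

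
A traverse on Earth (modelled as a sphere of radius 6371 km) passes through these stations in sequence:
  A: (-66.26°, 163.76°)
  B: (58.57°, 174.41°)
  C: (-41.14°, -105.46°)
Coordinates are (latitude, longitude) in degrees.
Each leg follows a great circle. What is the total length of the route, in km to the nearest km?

Leg A→B: central angle 2.1831 rad, distance 13908.6 km.
Leg B→C: central angle 2.0875 rad, distance 13299.8 km.
Total: 13908.6 + 13299.8 ≈ 27208 km.

27208 km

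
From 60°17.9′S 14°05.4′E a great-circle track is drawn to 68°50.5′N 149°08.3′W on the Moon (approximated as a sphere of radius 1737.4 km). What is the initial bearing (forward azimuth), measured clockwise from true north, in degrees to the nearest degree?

327°

With φ₁ = -1.0524, φ₂ = 1.2015, Δλ = -2.8489 rad, the forward-azimuth formula gives
θ = atan2( sin Δλ cos φ₂ , cos φ₁ sin φ₂ − sin φ₁ cos φ₂ cos Δλ ) = atan2(-0.1042, 0.1619) = -32.76°.
Adding 360° brings this into [0°, 360°): 327°.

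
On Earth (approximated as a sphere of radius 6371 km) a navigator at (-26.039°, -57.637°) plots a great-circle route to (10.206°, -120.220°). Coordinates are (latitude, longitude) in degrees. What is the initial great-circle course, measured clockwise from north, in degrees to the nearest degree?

With φ₁ = -0.4545, φ₂ = 0.1781, Δλ = -1.0923 rad, the forward-azimuth formula gives
θ = atan2( sin Δλ cos φ₂ , cos φ₁ sin φ₂ − sin φ₁ cos φ₂ cos Δλ ) = atan2(-0.8736, 0.3581) = -67.71°.
Adding 360° brings this into [0°, 360°): 292°.

292°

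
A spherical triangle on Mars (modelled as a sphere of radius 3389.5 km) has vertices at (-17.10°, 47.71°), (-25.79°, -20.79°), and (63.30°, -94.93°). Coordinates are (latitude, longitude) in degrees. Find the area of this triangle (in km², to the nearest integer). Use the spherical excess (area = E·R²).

20791393 km²

Side lengths (central angles): a = 1.8526, b = 2.2194, c = 1.1115 rad; semiperimeter s = 2.5917.
By l'Huilier's theorem, tan(E/4) = √[tan(s/2) tan((s−a)/2) tan((s−b)/2) tan((s−c)/2)], giving spherical excess E = 1.8097 rad.
Area = E·R² = 1.8097 × (3389.5)² ≈ 20791393 km².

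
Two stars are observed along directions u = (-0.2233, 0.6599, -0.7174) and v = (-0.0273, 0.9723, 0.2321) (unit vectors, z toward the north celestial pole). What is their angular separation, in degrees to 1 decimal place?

61.2°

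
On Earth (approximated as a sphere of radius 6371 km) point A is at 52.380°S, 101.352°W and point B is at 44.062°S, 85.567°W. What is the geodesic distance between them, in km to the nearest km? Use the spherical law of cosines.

In radians: φ₁ = -0.9142, φ₂ = -0.7690, Δλ = 15.785° = 0.2755 rad.
cos c = sin φ₁ sin φ₂ + cos φ₁ cos φ₂ cos Δλ = (-0.7921)(-0.6954) + (0.6104)(0.7186)(0.9623) = 0.97294,
so c = arccos(0.97294) = 0.23317 rad.
Distance = R·c = 6371 × 0.2332 ≈ 1486 km.

1486 km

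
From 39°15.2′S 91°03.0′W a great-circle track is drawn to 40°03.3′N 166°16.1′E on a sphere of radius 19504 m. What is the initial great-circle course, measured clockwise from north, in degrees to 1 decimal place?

297.7°

Δλ = -102.682° = -1.7921 rad.
y = sin Δλ · cos φ₂ = (-0.9756)(0.7654) = -0.7468
x = cos φ₁ sin φ₂ − sin φ₁ cos φ₂ cos Δλ = (0.7744)(0.6435) − (-0.6328)(0.7654)(-0.2195) = 0.3920
θ = atan2(y, x) = -62.30°; adding 360° gives 297.7°.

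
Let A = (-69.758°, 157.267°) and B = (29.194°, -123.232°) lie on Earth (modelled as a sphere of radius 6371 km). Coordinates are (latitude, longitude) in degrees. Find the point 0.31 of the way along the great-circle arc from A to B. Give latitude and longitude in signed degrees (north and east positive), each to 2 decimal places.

-44.16°, -153.74°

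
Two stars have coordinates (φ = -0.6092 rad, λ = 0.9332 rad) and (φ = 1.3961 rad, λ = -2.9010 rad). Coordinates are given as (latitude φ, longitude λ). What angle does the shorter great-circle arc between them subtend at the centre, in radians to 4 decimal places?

2.3093 rad

In radians: φ₁ = -0.6092, φ₂ = 1.3961, Δλ = 140.317° = 2.4490 rad.
Haversine: a = sin²(Δφ/2) + cos φ₁ cos φ₂ sin²(Δλ/2) = 0.7105 + (0.8201)(0.1738)(0.8848) = 0.83660.
Central angle c = 2·arcsin(√a) = 2.30932 rad.
So the angular separation is 2.3093 rad.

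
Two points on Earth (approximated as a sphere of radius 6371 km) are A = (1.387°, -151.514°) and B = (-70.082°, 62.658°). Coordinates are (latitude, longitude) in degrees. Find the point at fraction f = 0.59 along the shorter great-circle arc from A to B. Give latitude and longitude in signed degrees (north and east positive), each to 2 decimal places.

Central angle δ = 1.8802 rad. Interpolating on the sphere with fraction f = 0.59:
P = [sin((1−f)δ)·A + sin(fδ)·B] / sin δ = 0.7315·A + 0.9401·B in Cartesian coordinates,
giving P = (-0.4957, -0.0643, -0.8661), i.e. latitude -60.01°, longitude -172.61°.

-60.01°, -172.61°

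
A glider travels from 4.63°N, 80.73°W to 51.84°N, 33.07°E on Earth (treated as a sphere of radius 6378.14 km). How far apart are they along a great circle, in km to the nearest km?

In radians: φ₁ = 0.0808, φ₂ = 0.9048, Δλ = 113.800° = 1.9862 rad.
cos c = sin φ₁ sin φ₂ + cos φ₁ cos φ₂ cos Δλ = (0.0807)(0.7863) + (0.9967)(0.6179)(-0.4035) = -0.18505,
so c = arccos(-0.18505) = 1.75692 rad.
Distance = R·c = 6378.14 × 1.7569 ≈ 11206 km.

11206 km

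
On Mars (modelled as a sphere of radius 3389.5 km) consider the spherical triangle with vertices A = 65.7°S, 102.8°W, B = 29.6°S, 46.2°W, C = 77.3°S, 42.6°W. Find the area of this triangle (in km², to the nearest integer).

1857174 km²

Side lengths (central angles): a = 0.8330, b = 0.3652, c = 0.8670 rad; semiperimeter s = 1.0326.
By l'Huilier's theorem, tan(E/4) = √[tan(s/2) tan((s−a)/2) tan((s−b)/2) tan((s−c)/2)], giving spherical excess E = 0.1617 rad.
Area = E·R² = 0.1617 × (3389.5)² ≈ 1857174 km².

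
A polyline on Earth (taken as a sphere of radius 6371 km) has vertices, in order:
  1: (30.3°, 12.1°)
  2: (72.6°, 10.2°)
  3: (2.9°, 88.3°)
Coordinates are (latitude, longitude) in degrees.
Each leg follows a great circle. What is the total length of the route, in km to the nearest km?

14011 km

Leg 1→2: central angle 0.7385 rad, distance 4704.9 km.
Leg 2→3: central angle 1.4607 rad, distance 9306.2 km.
Total: 4704.9 + 9306.2 ≈ 14011 km.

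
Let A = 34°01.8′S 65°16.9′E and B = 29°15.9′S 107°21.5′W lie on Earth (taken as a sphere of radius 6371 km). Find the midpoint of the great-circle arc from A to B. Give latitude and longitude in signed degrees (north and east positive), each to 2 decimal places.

-83.60°, -42.78°

Central angle δ = 2.0302 rad. Interpolating on the sphere with fraction f = 0.5:
P = [sin((1−f)δ)·A + sin(fδ)·B] / sin δ = 0.9478·A + 0.9478·B in Cartesian coordinates,
giving P = (0.0818, -0.0757, -0.9938), i.e. latitude -83.60°, longitude -42.78°.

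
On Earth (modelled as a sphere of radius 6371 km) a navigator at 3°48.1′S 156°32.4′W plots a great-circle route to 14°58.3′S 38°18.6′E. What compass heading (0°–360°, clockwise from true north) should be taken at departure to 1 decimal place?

Δλ = -165.150° = -2.8824 rad.
y = sin Δλ · cos φ₂ = (-0.2563)(0.9661) = -0.2476
x = cos φ₁ sin φ₂ − sin φ₁ cos φ₂ cos Δλ = (0.9978)(-0.2583) − (-0.0663)(0.9661)(-0.9666) = -0.3197
θ = atan2(y, x) = -142.24°; adding 360° gives 217.8°.

217.8°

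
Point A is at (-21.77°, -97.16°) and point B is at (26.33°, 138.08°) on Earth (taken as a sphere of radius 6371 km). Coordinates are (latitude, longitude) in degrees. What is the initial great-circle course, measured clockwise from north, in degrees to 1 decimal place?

Δλ = -124.760° = -2.1775 rad.
y = sin Δλ · cos φ₂ = (-0.8215)(0.8963) = -0.7363
x = cos φ₁ sin φ₂ − sin φ₁ cos φ₂ cos Δλ = (0.9287)(0.4435) − (-0.3709)(0.8963)(-0.5701) = 0.2224
θ = atan2(y, x) = -73.19°; adding 360° gives 286.8°.

286.8°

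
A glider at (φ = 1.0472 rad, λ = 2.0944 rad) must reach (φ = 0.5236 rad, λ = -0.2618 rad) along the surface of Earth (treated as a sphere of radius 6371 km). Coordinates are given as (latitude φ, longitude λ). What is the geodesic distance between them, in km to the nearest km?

9197 km

With latitudes φ₁ = 60.000°, φ₂ = 30.000° and longitude difference Δλ = -135.000°:
Haversine: a = sin²(Δφ/2) + cos φ₁ cos φ₂ sin²(Δλ/2) = 0.0670 + (0.5000)(0.8660)(0.8536) = 0.43659.
Central angle c = 2·arcsin(√a) = 1.44363 rad.
Distance = R·c = 6371 × 1.4436 ≈ 9197 km.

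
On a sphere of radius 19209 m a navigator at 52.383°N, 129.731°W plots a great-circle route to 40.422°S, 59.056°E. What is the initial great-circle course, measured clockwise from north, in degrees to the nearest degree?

Δλ = -171.213° = -2.9882 rad.
y = sin Δλ · cos φ₂ = (-0.1528)(0.7613) = -0.1163
x = cos φ₁ sin φ₂ − sin φ₁ cos φ₂ cos Δλ = (0.6104)(-0.6484) − (0.7921)(0.7613)(-0.9883) = 0.2002
θ = atan2(y, x) = -30.16°; adding 360° gives 330°.

330°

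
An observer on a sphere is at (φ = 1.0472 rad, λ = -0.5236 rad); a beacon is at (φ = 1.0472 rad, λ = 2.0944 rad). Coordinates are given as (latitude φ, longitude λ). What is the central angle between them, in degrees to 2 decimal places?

Let φ₁ = 1.0472 rad, φ₂ = 1.0472 rad, and Δλ = 2.6180 rad.
cos c = sin φ₁ sin φ₂ + cos φ₁ cos φ₂ cos Δλ = (0.8660)(0.8660) + (0.5000)(0.5000)(-0.8660) = 0.53350,
so c = arccos(0.53350) = 1.00807 rad.
So the angular separation is 57.76°.

57.76°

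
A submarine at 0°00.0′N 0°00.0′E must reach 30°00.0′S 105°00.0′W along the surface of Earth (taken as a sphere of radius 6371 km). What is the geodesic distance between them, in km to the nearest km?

11448 km

In radians: φ₁ = 0.0000, φ₂ = -0.5236, Δλ = -105.000° = -1.8326 rad.
cos c = sin φ₁ sin φ₂ + cos φ₁ cos φ₂ cos Δλ = (0.0000)(-0.5000) + (1.0000)(0.8660)(-0.2588) = -0.22414,
so c = arccos(-0.22414) = 1.79686 rad.
Distance = R·c = 6371 × 1.7969 ≈ 11448 km.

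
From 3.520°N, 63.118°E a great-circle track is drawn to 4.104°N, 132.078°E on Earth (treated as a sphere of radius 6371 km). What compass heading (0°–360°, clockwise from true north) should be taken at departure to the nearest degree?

87°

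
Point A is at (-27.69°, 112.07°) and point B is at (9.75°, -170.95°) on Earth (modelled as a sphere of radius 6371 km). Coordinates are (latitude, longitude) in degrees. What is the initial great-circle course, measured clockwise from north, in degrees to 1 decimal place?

75.2°

Δλ = 76.980° = 1.3436 rad.
y = sin Δλ · cos φ₂ = (0.9743)(0.9856) = 0.9602
x = cos φ₁ sin φ₂ − sin φ₁ cos φ₂ cos Δλ = (0.8855)(0.1693) − (-0.4647)(0.9856)(0.2253) = 0.2531
θ = atan2(y, x) = 75.23°, so the bearing is 75.2°.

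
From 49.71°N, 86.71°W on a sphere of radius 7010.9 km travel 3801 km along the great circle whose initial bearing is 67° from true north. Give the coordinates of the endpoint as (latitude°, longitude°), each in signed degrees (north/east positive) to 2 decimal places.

Angular distance δ = d/R = 3801/7010.9 = 0.54216 rad; initial bearing θ = 1.1694 rad.
sin φ₂ = sin φ₁ cos δ + cos φ₁ sin δ cos θ = (0.7628)(0.8566) + (0.6467)(0.5160)(0.3907) = 0.7838, so φ₂ = 51.61°.
Δλ = atan2(sin θ sin δ cos φ₁, cos δ − sin φ₁ sin φ₂) = atan2(0.3071, 0.2588) = 49.887°.
λ₂ = -86.710° + 49.887° = -36.82°.

51.61°, -36.82°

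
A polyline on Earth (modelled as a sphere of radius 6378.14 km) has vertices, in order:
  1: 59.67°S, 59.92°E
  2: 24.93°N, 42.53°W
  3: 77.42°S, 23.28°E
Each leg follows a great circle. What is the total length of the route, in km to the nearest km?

Leg 1→2: central angle 2.0517 rad, distance 13085.8 km.
Leg 2→3: central angle 1.9076 rad, distance 12166.9 km.
Total: 13085.8 + 12166.9 ≈ 25253 km.

25253 km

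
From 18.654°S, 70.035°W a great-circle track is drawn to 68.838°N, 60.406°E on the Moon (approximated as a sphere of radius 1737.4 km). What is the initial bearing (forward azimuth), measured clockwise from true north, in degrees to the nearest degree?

Δλ = 130.441° = 2.2766 rad.
y = sin Δλ · cos φ₂ = (0.7611)(0.3610) = 0.2748
x = cos φ₁ sin φ₂ − sin φ₁ cos φ₂ cos Δλ = (0.9475)(0.9326) − (-0.3199)(0.3610)(-0.6487) = 0.8087
θ = atan2(y, x) = 18.77°, so the bearing is 19°.

19°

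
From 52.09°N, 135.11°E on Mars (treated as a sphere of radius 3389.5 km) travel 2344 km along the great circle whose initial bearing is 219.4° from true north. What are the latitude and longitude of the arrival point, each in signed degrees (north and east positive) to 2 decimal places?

Angular distance δ = d/R = 2344/3389.5 = 0.69155 rad; initial bearing θ = 3.8293 rad.
sin φ₂ = sin φ₁ cos δ + cos φ₁ sin δ cos θ = (0.7890)(0.7703) + (0.6144)(0.6377)(-0.7727) = 0.3049, so φ₂ = 17.75°.
Δλ = atan2(sin θ sin δ cos φ₁, cos δ − sin φ₁ sin φ₂) = atan2(-0.2487, 0.5297) = -25.153°.
λ₂ = 135.110° − 25.153° = 109.96°.

17.75°, 109.96°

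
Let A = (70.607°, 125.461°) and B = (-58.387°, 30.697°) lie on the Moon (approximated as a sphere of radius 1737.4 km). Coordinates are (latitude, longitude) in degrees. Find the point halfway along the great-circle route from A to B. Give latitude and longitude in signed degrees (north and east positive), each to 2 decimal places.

Central angle δ = 2.5283 rad. Interpolating on the sphere with fraction f = 0.5:
P = [sin((1−f)δ)·A + sin(fδ)·B] / sin δ = 1.6563·A + 1.6563·B in Cartesian coordinates,
giving P = (0.4275, 0.8912, 0.1518), i.e. latitude 8.73°, longitude 64.37°.

8.73°, 64.37°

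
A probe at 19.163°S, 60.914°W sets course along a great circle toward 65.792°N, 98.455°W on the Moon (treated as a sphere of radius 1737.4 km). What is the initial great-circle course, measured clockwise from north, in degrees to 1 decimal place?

Δλ = -37.541° = -0.6552 rad.
y = sin Δλ · cos φ₂ = (-0.6093)(0.4101) = -0.2499
x = cos φ₁ sin φ₂ − sin φ₁ cos φ₂ cos Δλ = (0.9446)(0.9121) − (-0.3283)(0.4101)(0.7929) = 0.9683
θ = atan2(y, x) = -14.47°; adding 360° gives 345.5°.

345.5°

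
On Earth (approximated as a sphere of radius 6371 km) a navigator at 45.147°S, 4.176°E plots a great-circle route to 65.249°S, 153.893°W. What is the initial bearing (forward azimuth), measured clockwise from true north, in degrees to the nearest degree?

190°

With φ₁ = -0.7880, φ₂ = -1.1388, Δλ = -2.7588 rad, the forward-azimuth formula gives
θ = atan2( sin Δλ cos φ₂ , cos φ₁ sin φ₂ − sin φ₁ cos φ₂ cos Δλ ) = atan2(-0.1564, -0.9158) = -170.31°.
Adding 360° brings this into [0°, 360°): 190°.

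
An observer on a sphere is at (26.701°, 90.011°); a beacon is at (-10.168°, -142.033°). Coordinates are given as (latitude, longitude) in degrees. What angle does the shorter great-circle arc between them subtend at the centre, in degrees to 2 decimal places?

In radians: φ₁ = 0.4660, φ₂ = -0.1775, Δλ = 127.956° = 2.2333 rad.
cos c = sin φ₁ sin φ₂ + cos φ₁ cos φ₂ cos Δλ = (0.4493)(-0.1765) + (0.8934)(0.9843)(-0.6151) = -0.62016,
so c = arccos(-0.62016) = 2.23975 rad.
So the angular separation is 128.33°.

128.33°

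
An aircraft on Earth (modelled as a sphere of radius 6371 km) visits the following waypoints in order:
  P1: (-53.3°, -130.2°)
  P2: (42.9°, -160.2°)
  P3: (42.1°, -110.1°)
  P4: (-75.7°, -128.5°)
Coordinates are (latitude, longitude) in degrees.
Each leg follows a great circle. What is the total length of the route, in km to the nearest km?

28287 km

Leg P1→P2: central angle 1.7382 rad, distance 11074.3 km.
Leg P2→P3: central angle 0.6351 rad, distance 4046.1 km.
Leg P3→P4: central angle 2.0666 rad, distance 13166.4 km.
Total: 11074.3 + 4046.1 + 13166.4 ≈ 28287 km.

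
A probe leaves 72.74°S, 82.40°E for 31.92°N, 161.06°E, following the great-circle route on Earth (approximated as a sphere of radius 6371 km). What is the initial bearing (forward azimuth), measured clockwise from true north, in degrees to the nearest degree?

With φ₁ = -1.2696, φ₂ = 0.5571, Δλ = 1.3729 rad, the forward-azimuth formula gives
θ = atan2( sin Δλ cos φ₂ , cos φ₁ sin φ₂ − sin φ₁ cos φ₂ cos Δλ ) = atan2(0.8322, 0.3163) = 69.19°.
So the initial bearing is 69°.

69°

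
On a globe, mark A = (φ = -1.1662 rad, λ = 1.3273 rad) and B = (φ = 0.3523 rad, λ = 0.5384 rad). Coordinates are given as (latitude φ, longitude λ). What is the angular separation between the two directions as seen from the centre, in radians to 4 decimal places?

1.6277 rad

With latitudes φ₁ = -66.818°, φ₂ = 20.185° and longitude difference Δλ = -45.201°:
Haversine: a = sin²(Δφ/2) + cos φ₁ cos φ₂ sin²(Δλ/2) = 0.4739 + (0.3936)(0.9386)(0.1477) = 0.52843.
Central angle c = 2·arcsin(√a) = 1.62769 rad.
So the angular separation is 1.6277 rad.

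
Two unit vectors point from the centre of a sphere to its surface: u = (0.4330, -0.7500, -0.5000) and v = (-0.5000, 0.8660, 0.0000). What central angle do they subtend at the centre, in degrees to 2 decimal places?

u·v = -0.8660; |u| = 1.0000, |v| = 1.0000.
cos θ = (u·v)/(|u||v|) = -0.8660, so θ = 150.00°.

150.00°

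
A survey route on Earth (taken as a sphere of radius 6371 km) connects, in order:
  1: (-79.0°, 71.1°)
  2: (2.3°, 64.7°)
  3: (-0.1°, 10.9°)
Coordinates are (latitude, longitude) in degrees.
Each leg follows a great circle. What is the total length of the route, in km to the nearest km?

Leg 1→2: central angle 1.4202 rad, distance 9047.8 km.
Leg 2→3: central angle 0.9397 rad, distance 5986.6 km.
Total: 9047.8 + 5986.6 ≈ 15034 km.

15034 km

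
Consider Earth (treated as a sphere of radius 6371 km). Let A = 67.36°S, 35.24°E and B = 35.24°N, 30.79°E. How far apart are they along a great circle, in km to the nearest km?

11415 km

With latitudes φ₁ = -67.360°, φ₂ = 35.240° and longitude difference Δλ = -4.450°:
cos c = sin φ₁ sin φ₂ + cos φ₁ cos φ₂ cos Δλ = (-0.9229)(0.5770) + (0.3849)(0.8167)(0.9970) = -0.21909,
so c = arccos(-0.21909) = 1.79168 rad.
Distance = R·c = 6371 × 1.7917 ≈ 11415 km.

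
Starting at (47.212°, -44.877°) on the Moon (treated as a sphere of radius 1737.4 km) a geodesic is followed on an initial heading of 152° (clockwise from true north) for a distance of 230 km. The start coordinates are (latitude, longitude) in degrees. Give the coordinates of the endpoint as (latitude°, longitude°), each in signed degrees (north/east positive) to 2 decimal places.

40.41°, -40.21°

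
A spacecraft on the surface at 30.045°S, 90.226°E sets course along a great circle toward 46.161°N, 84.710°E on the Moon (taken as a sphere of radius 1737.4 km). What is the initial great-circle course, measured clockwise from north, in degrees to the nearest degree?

With φ₁ = -0.5244, φ₂ = 0.8057, Δλ = -0.0963 rad, the forward-azimuth formula gives
θ = atan2( sin Δλ cos φ₂ , cos φ₁ sin φ₂ − sin φ₁ cos φ₂ cos Δλ ) = atan2(-0.0666, 0.9696) = -3.93°.
Adding 360° brings this into [0°, 360°): 356°.

356°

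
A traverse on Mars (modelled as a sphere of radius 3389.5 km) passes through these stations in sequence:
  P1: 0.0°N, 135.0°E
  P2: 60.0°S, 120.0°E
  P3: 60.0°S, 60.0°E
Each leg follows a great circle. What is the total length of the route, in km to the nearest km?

Leg P1→P2: central angle 1.0668 rad, distance 3615.8 km.
Leg P2→P3: central angle 0.5054 rad, distance 1712.9 km.
Total: 3615.8 + 1712.9 ≈ 5329 km.

5329 km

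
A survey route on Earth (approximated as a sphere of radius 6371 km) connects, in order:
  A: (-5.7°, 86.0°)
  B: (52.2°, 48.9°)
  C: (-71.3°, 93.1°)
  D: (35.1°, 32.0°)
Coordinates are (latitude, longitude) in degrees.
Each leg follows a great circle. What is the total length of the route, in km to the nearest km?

Leg A→B: central angle 1.1506 rad, distance 7330.4 km.
Leg B→C: central angle 2.2238 rad, distance 14167.8 km.
Leg C→D: central angle 2.0019 rad, distance 12754.2 km.
Total: 7330.4 + 14167.8 + 12754.2 ≈ 34252 km.

34252 km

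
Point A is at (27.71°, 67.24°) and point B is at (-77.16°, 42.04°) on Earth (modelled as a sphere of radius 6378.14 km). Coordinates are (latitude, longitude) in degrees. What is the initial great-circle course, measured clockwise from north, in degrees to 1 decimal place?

185.6°

Δλ = -25.200° = -0.4398 rad.
y = sin Δλ · cos φ₂ = (-0.4258)(0.2222) = -0.0946
x = cos φ₁ sin φ₂ − sin φ₁ cos φ₂ cos Δλ = (0.8853)(-0.9750) − (0.4650)(0.2222)(0.9048) = -0.9567
θ = atan2(y, x) = -174.35°; adding 360° gives 185.6°.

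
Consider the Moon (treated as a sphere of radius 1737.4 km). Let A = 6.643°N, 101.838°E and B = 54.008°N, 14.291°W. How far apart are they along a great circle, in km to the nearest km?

3014 km

In radians: φ₁ = 0.1159, φ₂ = 0.9426, Δλ = -116.129° = -2.0268 rad.
cos c = sin φ₁ sin φ₂ + cos φ₁ cos φ₂ cos Δλ = (0.1157)(0.8091) + (0.9933)(0.5877)(-0.4404) = -0.16347,
so c = arccos(-0.16347) = 1.73500 rad.
Distance = R·c = 1737.4 × 1.7350 ≈ 3014 km.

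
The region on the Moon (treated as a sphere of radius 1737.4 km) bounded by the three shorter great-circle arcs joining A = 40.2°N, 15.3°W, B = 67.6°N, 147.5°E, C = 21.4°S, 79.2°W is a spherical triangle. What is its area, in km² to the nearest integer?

4390581 km²

Side lengths (central angles): a = 2.1904, b = 1.4934, c = 1.2464 rad; semiperimeter s = 2.4651.
By l'Huilier's theorem, tan(E/4) = √[tan(s/2) tan((s−a)/2) tan((s−b)/2) tan((s−c)/2)], giving spherical excess E = 1.4545 rad.
Area = E·R² = 1.4545 × (1737.4)² ≈ 4390581 km².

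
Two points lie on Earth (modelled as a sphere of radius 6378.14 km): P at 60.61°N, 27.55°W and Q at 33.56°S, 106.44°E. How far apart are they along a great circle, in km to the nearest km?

In radians: φ₁ = 1.0578, φ₂ = -0.5857, Δλ = 133.990° = 2.3386 rad.
Haversine: a = sin²(Δφ/2) + cos φ₁ cos φ₂ sin²(Δλ/2) = 0.5364 + (0.4908)(0.8333)(0.8473) = 0.88285.
Central angle c = 2·arcsin(√a) = 2.44291 rad.
Distance = R·c = 6378.14 × 2.4429 ≈ 15581 km.

15581 km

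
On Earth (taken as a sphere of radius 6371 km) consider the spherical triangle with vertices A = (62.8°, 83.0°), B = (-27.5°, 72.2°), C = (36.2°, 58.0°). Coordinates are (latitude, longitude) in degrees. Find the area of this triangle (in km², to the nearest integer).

9723925 km²

Side lengths (central angles): a = 1.1360, b = 0.5363, c = 1.5832 rad; semiperimeter s = 1.6278.
By l'Huilier's theorem, tan(E/4) = √[tan(s/2) tan((s−a)/2) tan((s−b)/2) tan((s−c)/2)], giving spherical excess E = 0.2396 rad.
Area = E·R² = 0.2396 × (6371)² ≈ 9723925 km².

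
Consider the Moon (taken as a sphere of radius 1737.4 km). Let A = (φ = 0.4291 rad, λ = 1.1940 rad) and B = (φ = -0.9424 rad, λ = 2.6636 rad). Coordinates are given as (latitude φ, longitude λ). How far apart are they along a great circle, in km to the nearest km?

3227 km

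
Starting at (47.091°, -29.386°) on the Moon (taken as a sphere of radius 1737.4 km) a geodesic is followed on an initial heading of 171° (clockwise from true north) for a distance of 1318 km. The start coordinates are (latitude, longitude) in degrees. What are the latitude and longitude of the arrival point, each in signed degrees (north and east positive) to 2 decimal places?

Angular distance δ = d/R = 1318/1737.4 = 0.75860 rad; initial bearing θ = 2.9845 rad.
sin φ₂ = sin φ₁ cos δ + cos φ₁ sin δ cos θ = (0.7324)(0.7258) + (0.6808)(0.6879)(-0.9877) = 0.0690, so φ₂ = 3.96°.
Δλ = atan2(sin θ sin δ cos φ₁, cos δ − sin φ₁ sin φ₂) = atan2(0.0733, 0.6752) = 6.193°.
λ₂ = -29.386° + 6.193° = -23.19°.

3.96°, -23.19°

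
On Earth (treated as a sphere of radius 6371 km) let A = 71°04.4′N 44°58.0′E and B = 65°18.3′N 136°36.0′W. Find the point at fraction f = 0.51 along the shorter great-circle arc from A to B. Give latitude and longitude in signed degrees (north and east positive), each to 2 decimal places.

86.67°, -141.22°

The central angle between A and B is δ = 0.7613 rad.
With f = 0.51, the slerp weights are sin((1−f)δ)/sin δ = 0.5283 and sin(fδ)/sin δ = 0.5488.
Weighted sum of the unit vectors: (0.5283)·(0.2295,0.2292,0.9459) + (0.5488)·(-0.3036,-0.2871,0.9085) = (-0.0453, -0.0364, 0.9983).
Converting back: φ = atan2(z, √(x²+y²)) = 86.67°, λ = atan2(y, x) = -141.22°.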